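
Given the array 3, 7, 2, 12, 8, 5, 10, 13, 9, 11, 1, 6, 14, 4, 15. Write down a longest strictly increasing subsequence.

Patience tails give the LIS length; then backtrack through the dp parents:
3 → extends → [3]
7 → extends → [3, 7]
2 → replaces 3 → [2, 7]
12 → extends → [2, 7, 12]
8 → replaces 12 → [2, 7, 8]
5 → replaces 7 → [2, 5, 8]
10 → extends → [2, 5, 8, 10]
13 → extends → [2, 5, 8, 10, 13]
9 → replaces 10 → [2, 5, 8, 9, 13]
11 → replaces 13 → [2, 5, 8, 9, 11]
1 → replaces 2 → [1, 5, 8, 9, 11]
6 → replaces 8 → [1, 5, 6, 9, 11]
14 → extends → [1, 5, 6, 9, 11, 14]
4 → replaces 5 → [1, 4, 6, 9, 11, 14]
15 → extends → [1, 4, 6, 9, 11, 14, 15]
Length 7; one witness is 3, 7, 8, 10, 13, 14, 15.

3, 7, 8, 10, 13, 14, 15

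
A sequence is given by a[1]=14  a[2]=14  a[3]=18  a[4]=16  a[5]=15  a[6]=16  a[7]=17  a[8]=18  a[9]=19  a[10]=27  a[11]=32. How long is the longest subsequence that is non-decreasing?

9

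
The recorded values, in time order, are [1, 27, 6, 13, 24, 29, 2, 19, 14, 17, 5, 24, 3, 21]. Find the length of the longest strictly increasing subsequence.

6

Track the smallest tail for each achievable length (strict):
1 → extends → [1]
27 → extends → [1, 27]
6 → replaces 27 → [1, 6]
13 → extends → [1, 6, 13]
24 → extends → [1, 6, 13, 24]
29 → extends → [1, 6, 13, 24, 29]
2 → replaces 6 → [1, 2, 13, 24, 29]
19 → replaces 24 → [1, 2, 13, 19, 29]
14 → replaces 19 → [1, 2, 13, 14, 29]
17 → replaces 29 → [1, 2, 13, 14, 17]
5 → replaces 13 → [1, 2, 5, 14, 17]
24 → extends → [1, 2, 5, 14, 17, 24]
3 → replaces 5 → [1, 2, 3, 14, 17, 24]
21 → replaces 24 → [1, 2, 3, 14, 17, 21]
Six tails, so the longest strictly increasing subsequence has length 6 (e.g. 1, 6, 13, 14, 17, 24).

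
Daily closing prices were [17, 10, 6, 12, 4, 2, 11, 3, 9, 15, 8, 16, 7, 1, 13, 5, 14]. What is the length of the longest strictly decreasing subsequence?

Negate each value so 'decreasing' becomes 'increasing', then run patience tails on the negated sequence:
-17 → extends → [-17]
-10 → extends → [-17, -10]
-6 → extends → [-17, -10, -6]
-12 → replaces -10 → [-17, -12, -6]
-4 → extends → [-17, -12, -6, -4]
-2 → extends → [-17, -12, -6, -4, -2]
-11 → replaces -6 → [-17, -12, -11, -4, -2]
-3 → replaces -2 → [-17, -12, -11, -4, -3]
-9 → replaces -4 → [-17, -12, -11, -9, -3]
-15 → replaces -12 → [-17, -15, -11, -9, -3]
-8 → replaces -3 → [-17, -15, -11, -9, -8]
-16 → replaces -15 → [-17, -16, -11, -9, -8]
-7 → extends → [-17, -16, -11, -9, -8, -7]
-1 → extends → [-17, -16, -11, -9, -8, -7, -1]
-13 → replaces -11 → [-17, -16, -13, -9, -8, -7, -1]
-5 → replaces -1 → [-17, -16, -13, -9, -8, -7, -5]
-14 → replaces -13 → [-17, -16, -14, -9, -8, -7, -5]
Seven tails, so the longest strictly decreasing subsequence of the original has length 7.

7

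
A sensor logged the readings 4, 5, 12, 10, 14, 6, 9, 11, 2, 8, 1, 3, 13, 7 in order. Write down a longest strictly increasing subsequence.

Patience tails give the LIS length; then backtrack through the dp parents:
4 → extends → [4]
5 → extends → [4, 5]
12 → extends → [4, 5, 12]
10 → replaces 12 → [4, 5, 10]
14 → extends → [4, 5, 10, 14]
6 → replaces 10 → [4, 5, 6, 14]
9 → replaces 14 → [4, 5, 6, 9]
11 → extends → [4, 5, 6, 9, 11]
2 → replaces 4 → [2, 5, 6, 9, 11]
8 → replaces 9 → [2, 5, 6, 8, 11]
1 → replaces 2 → [1, 5, 6, 8, 11]
3 → replaces 5 → [1, 3, 6, 8, 11]
13 → extends → [1, 3, 6, 8, 11, 13]
7 → replaces 8 → [1, 3, 6, 7, 11, 13]
Length 6; one witness is 4, 5, 6, 9, 11, 13.

4, 5, 6, 9, 11, 13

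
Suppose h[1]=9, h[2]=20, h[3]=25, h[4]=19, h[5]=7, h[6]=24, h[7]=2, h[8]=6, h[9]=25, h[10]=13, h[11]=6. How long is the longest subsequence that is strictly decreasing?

Negate each value so 'decreasing' becomes 'increasing', then run patience tails on the negated sequence:
-9 → extends → [-9]
-20 → replaces -9 → [-20]
-25 → replaces -20 → [-25]
-19 → extends → [-25, -19]
-7 → extends → [-25, -19, -7]
-24 → replaces -19 → [-25, -24, -7]
-2 → extends → [-25, -24, -7, -2]
-6 → replaces -2 → [-25, -24, -7, -6]
-25 → already a tail → [-25, -24, -7, -6]
-13 → replaces -7 → [-25, -24, -13, -6]
-6 → already a tail → [-25, -24, -13, -6]
Four tails, so the longest strictly decreasing subsequence of the original has length 4.

4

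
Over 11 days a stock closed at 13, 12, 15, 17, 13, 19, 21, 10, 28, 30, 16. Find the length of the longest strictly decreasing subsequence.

3

Negate each value so 'decreasing' becomes 'increasing', then run patience tails on the negated sequence:
-13 → extends → [-13]
-12 → extends → [-13, -12]
-15 → replaces -13 → [-15, -12]
-17 → replaces -15 → [-17, -12]
-13 → replaces -12 → [-17, -13]
-19 → replaces -17 → [-19, -13]
-21 → replaces -19 → [-21, -13]
-10 → extends → [-21, -13, -10]
-28 → replaces -21 → [-28, -13, -10]
-30 → replaces -28 → [-30, -13, -10]
-16 → replaces -13 → [-30, -16, -10]
Three tails, so the longest strictly decreasing subsequence of the original has length 3.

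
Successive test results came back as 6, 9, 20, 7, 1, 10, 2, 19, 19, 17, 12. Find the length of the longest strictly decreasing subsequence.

Let dp[i] be the longest strictly decreasing subsequence ending at i:
i:      1  2  3  4  5  6  7  8  9 10 11
a[i]:   6  9 20  7  1 10  2 19 19 17 12
dp:     1  1  1  2  3  2  3  2  2  3  4
Maximum is 4.

4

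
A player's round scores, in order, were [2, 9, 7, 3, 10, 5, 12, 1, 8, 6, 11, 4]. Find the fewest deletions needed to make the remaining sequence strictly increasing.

Fewest deletions = n − (longest strictly increasing subsequence).
Patience tails:
2 → extends → [2]
9 → extends → [2, 9]
7 → replaces 9 → [2, 7]
3 → replaces 7 → [2, 3]
10 → extends → [2, 3, 10]
5 → replaces 10 → [2, 3, 5]
12 → extends → [2, 3, 5, 12]
1 → replaces 2 → [1, 3, 5, 12]
8 → replaces 12 → [1, 3, 5, 8]
6 → replaces 8 → [1, 3, 5, 6]
11 → extends → [1, 3, 5, 6, 11]
4 → replaces 5 → [1, 3, 4, 6, 11]
Longest strictly increasing subsequence has length 5, so deletions = 12 − 5 = 7.

7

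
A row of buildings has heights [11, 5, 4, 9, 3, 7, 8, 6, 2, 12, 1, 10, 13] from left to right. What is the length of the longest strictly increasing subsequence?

Track the smallest tail for each achievable length (strict):
11 → extends → [11]
5 → replaces 11 → [5]
4 → replaces 5 → [4]
9 → extends → [4, 9]
3 → replaces 4 → [3, 9]
7 → replaces 9 → [3, 7]
8 → extends → [3, 7, 8]
6 → replaces 7 → [3, 6, 8]
2 → replaces 3 → [2, 6, 8]
12 → extends → [2, 6, 8, 12]
1 → replaces 2 → [1, 6, 8, 12]
10 → replaces 12 → [1, 6, 8, 10]
13 → extends → [1, 6, 8, 10, 13]
Five tails, so the longest strictly increasing subsequence has length 5 (e.g. 5, 7, 8, 12, 13).

5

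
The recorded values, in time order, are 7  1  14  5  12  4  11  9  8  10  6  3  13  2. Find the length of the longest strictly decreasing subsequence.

8

Negate each value so 'decreasing' becomes 'increasing', then run patience tails on the negated sequence:
-7 → extends → [-7]
-1 → extends → [-7, -1]
-14 → replaces -7 → [-14, -1]
-5 → replaces -1 → [-14, -5]
-12 → replaces -5 → [-14, -12]
-4 → extends → [-14, -12, -4]
-11 → replaces -4 → [-14, -12, -11]
-9 → extends → [-14, -12, -11, -9]
-8 → extends → [-14, -12, -11, -9, -8]
-10 → replaces -9 → [-14, -12, -11, -10, -8]
-6 → extends → [-14, -12, -11, -10, -8, -6]
-3 → extends → [-14, -12, -11, -10, -8, -6, -3]
-13 → replaces -12 → [-14, -13, -11, -10, -8, -6, -3]
-2 → extends → [-14, -13, -11, -10, -8, -6, -3, -2]
Eight tails, so the longest strictly decreasing subsequence of the original has length 8.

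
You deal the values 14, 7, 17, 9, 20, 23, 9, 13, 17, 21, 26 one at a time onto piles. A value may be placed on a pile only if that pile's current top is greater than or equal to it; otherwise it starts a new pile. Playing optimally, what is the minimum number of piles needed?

6

Place each on the leftmost legal pile:
14 → new pile 1 (tops now [14])
7 → pile 1 (tops now [7])
17 → new pile 2 (tops now [7, 17])
9 → pile 2 (tops now [7, 9])
20 → new pile 3 (tops now [7, 9, 20])
23 → new pile 4 (tops now [7, 9, 20, 23])
9 → pile 2 (tops now [7, 9, 20, 23])
13 → pile 3 (tops now [7, 9, 13, 23])
17 → pile 4 (tops now [7, 9, 13, 17])
21 → new pile 5 (tops now [7, 9, 13, 17, 21])
26 → new pile 6 (tops now [7, 9, 13, 17, 21, 26])
Six piles.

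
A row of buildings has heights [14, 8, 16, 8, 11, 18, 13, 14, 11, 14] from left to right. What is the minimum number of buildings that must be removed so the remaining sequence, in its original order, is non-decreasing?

4

Fewest deletions = n − (longest non-decreasing subsequence).
Patience tails:
14 → extends → [14]
8 → replaces 14 → [8]
16 → extends → [8, 16]
8 → replaces 16 → [8, 8]
11 → extends → [8, 8, 11]
18 → extends → [8, 8, 11, 18]
13 → replaces 18 → [8, 8, 11, 13]
14 → extends → [8, 8, 11, 13, 14]
11 → replaces 13 → [8, 8, 11, 11, 14]
14 → extends → [8, 8, 11, 11, 14, 14]
Longest non-decreasing subsequence has length 6, so deletions = 10 − 6 = 4.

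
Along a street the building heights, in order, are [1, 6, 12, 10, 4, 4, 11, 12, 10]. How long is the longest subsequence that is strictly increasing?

5

Track the smallest tail for each achievable length (strict):
1 → extends → [1]
6 → extends → [1, 6]
12 → extends → [1, 6, 12]
10 → replaces 12 → [1, 6, 10]
4 → replaces 6 → [1, 4, 10]
4 → already a tail → [1, 4, 10]
11 → extends → [1, 4, 10, 11]
12 → extends → [1, 4, 10, 11, 12]
10 → already a tail → [1, 4, 10, 11, 12]
Five tails, so the longest strictly increasing subsequence has length 5 (e.g. 1, 6, 10, 11, 12).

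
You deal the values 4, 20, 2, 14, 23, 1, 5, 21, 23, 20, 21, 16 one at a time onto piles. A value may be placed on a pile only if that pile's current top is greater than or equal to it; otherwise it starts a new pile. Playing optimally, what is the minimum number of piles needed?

Place each on the leftmost legal pile:
4 → new pile 1 (tops now [4])
20 → new pile 2 (tops now [4, 20])
2 → pile 1 (tops now [2, 20])
14 → pile 2 (tops now [2, 14])
23 → new pile 3 (tops now [2, 14, 23])
1 → pile 1 (tops now [1, 14, 23])
5 → pile 2 (tops now [1, 5, 23])
21 → pile 3 (tops now [1, 5, 21])
23 → new pile 4 (tops now [1, 5, 21, 23])
20 → pile 3 (tops now [1, 5, 20, 23])
21 → pile 4 (tops now [1, 5, 20, 21])
16 → pile 3 (tops now [1, 5, 16, 21])
Four piles.

4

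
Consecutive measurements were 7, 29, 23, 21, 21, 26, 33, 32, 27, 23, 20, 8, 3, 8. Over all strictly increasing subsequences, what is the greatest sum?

89

Let S[i] be the best sum of a strictly increasing subsequence ending at i:
i:      1  2  3  4  5  6  7  8  9 10 11 12 13 14
a[i]:   7 29 23 21 21 26 33 32 27 23 20  8  3  8
S:      7 36 30 28 28 56 89 88 83 51 27 15  3 15
Maximum is 89 (e.g. 7 + 23 + 26 + 33).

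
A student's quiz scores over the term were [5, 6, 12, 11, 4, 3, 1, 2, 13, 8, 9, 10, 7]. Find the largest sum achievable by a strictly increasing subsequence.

38

Let S[i] be the best sum of a strictly increasing subsequence ending at i:
i:      1  2  3  4  5  6  7  8  9 10 11 12 13
a[i]:   5  6 12 11  4  3  1  2 13  8  9 10  7
S:      5 11 23 22  4  3  1  3 36 19 28 38 18
Maximum is 38 (e.g. 5 + 6 + 8 + 9 + 10).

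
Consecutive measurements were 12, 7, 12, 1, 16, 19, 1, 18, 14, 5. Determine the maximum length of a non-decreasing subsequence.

4

Track the smallest tail for each achievable length (allowing ties):
12 → extends → [12]
7 → replaces 12 → [7]
12 → extends → [7, 12]
1 → replaces 7 → [1, 12]
16 → extends → [1, 12, 16]
19 → extends → [1, 12, 16, 19]
1 → replaces 12 → [1, 1, 16, 19]
18 → replaces 19 → [1, 1, 16, 18]
14 → replaces 16 → [1, 1, 14, 18]
5 → replaces 14 → [1, 1, 5, 18]
Four tails, so the longest non-decreasing subsequence has length 4 (e.g. 12, 12, 16, 19).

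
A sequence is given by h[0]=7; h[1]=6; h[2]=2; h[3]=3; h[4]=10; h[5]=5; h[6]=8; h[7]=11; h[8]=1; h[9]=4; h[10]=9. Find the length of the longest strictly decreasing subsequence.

4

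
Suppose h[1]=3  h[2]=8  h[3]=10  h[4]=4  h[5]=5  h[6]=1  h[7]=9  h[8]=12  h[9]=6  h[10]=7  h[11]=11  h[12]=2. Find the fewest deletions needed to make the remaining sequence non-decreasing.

6

Fewest deletions = n − (longest non-decreasing subsequence).
i:      1  2  3  4  5  6  7  8  9 10 11 12
h[i]:   3  8 10  4  5  1  9 12  6  7 11  2
dp:     1  2  3  2  3  1  4  5  4  5  6  2
max dp = 6, so deletions = 12 − 6 = 6.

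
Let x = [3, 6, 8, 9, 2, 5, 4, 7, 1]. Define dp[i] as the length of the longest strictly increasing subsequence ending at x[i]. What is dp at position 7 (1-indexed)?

2

dp[i] = 1 + max{dp[j] : j<i, x[j]<x[i]} (or 1 if no such j):
i:     1 2 3 4 5 6 7 8 9
x[i]:  3 6 8 9 2 5 4 7 1
dp:    1 2 3 4 1 2 2 3 1
At index 7 the value is 2.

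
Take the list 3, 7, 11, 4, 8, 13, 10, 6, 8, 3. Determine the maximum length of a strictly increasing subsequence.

Track the smallest tail for each achievable length (strict):
3 → extends → [3]
7 → extends → [3, 7]
11 → extends → [3, 7, 11]
4 → replaces 7 → [3, 4, 11]
8 → replaces 11 → [3, 4, 8]
13 → extends → [3, 4, 8, 13]
10 → replaces 13 → [3, 4, 8, 10]
6 → replaces 8 → [3, 4, 6, 10]
8 → replaces 10 → [3, 4, 6, 8]
3 → already a tail → [3, 4, 6, 8]
Four tails, so the longest strictly increasing subsequence has length 4 (e.g. 3, 7, 11, 13).

4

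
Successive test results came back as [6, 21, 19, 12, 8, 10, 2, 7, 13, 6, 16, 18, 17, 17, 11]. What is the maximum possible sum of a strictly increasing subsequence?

71

Let S[i] be the best sum of a strictly increasing subsequence ending at i:
i:      1  2  3  4  5  6  7  8  9 10 11 12 13 14 15
a[i]:   6 21 19 12  8 10  2  7 13  6 16 18 17 17 11
S:      6 27 25 18 14 24  2 13 37  8 53 71 70 70 35
Maximum is 71 (e.g. 6 + 8 + 10 + 13 + 16 + 18).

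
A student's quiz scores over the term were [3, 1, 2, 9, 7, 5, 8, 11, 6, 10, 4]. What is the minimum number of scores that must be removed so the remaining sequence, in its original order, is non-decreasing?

Fewest deletions = n − (longest non-decreasing subsequence).
i:      1  2  3  4  5  6  7  8  9 10 11
a[i]:   3  1  2  9  7  5  8 11  6 10  4
dp:     1  1  2  3  3  3  4  5  4  5  3
max dp = 5, so deletions = 11 − 5 = 6.

6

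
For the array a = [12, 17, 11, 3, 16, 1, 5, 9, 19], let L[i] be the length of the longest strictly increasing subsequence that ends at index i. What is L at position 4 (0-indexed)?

2

dp[i] = 1 + max{dp[j] : j<i, a[j]<a[i]} (or 1 if no such j):
i:      0  1  2  3  4  5  6  7  8
a[i]:  12 17 11  3 16  1  5  9 19
dp:     1  2  1  1  2  1  2  3  4
At index 4 the value is 2.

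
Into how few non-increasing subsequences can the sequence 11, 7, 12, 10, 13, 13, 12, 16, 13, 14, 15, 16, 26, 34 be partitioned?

9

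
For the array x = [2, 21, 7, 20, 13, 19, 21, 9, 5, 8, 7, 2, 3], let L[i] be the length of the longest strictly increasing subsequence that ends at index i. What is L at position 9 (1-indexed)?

2

dp[i] = 1 + max{dp[j] : j<i, x[j]<x[i]} (or 1 if no such j):
i:      1  2  3  4  5  6  7  8  9 10 11 12 13
x[i]:   2 21  7 20 13 19 21  9  5  8  7  2  3
dp:     1  2  2  3  3  4  5  3  2  3  3  1  2
At index 9 the value is 2.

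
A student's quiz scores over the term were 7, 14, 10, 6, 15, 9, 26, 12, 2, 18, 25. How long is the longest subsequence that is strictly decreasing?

4

Let dp[i] be the longest strictly decreasing subsequence ending at i:
i:      1  2  3  4  5  6  7  8  9 10 11
a[i]:   7 14 10  6 15  9 26 12  2 18 25
dp:     1  1  2  3  1  3  1  2  4  2  2
Maximum is 4.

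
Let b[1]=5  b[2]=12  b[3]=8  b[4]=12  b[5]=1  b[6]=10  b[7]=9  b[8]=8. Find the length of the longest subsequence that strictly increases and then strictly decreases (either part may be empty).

inc[i] = longest strictly increasing subsequence ending at i; dec[i] = longest strictly decreasing subsequence starting at i:
i:      1  2  3  4  5  6  7  8
b[i]:   5 12  8 12  1 10  9  8
inc:    1  2  2  3  1  3  3  2
dec:    2  4  2  4  1  3  2  1
Best peak at i=4 (value 12): inc=3, dec=4, length 3+4−1 = 6.

6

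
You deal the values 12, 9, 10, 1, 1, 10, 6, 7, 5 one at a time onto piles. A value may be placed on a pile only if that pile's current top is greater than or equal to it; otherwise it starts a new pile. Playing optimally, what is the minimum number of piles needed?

3

Place each on the leftmost legal pile:
12 → new pile 1 (tops now [12])
9 → pile 1 (tops now [9])
10 → new pile 2 (tops now [9, 10])
1 → pile 1 (tops now [1, 10])
1 → pile 1 (tops now [1, 10])
10 → pile 2 (tops now [1, 10])
6 → pile 2 (tops now [1, 6])
7 → new pile 3 (tops now [1, 6, 7])
5 → pile 2 (tops now [1, 5, 7])
Three piles.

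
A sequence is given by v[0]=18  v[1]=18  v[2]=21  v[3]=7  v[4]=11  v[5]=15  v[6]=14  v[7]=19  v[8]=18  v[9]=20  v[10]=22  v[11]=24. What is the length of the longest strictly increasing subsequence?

Track the smallest tail for each achievable length (strict):
18 → extends → [18]
18 → already a tail → [18]
21 → extends → [18, 21]
7 → replaces 18 → [7, 21]
11 → replaces 21 → [7, 11]
15 → extends → [7, 11, 15]
14 → replaces 15 → [7, 11, 14]
19 → extends → [7, 11, 14, 19]
18 → replaces 19 → [7, 11, 14, 18]
20 → extends → [7, 11, 14, 18, 20]
22 → extends → [7, 11, 14, 18, 20, 22]
24 → extends → [7, 11, 14, 18, 20, 22, 24]
Seven tails, so the longest strictly increasing subsequence has length 7 (e.g. 7, 11, 15, 19, 20, 22, 24).

7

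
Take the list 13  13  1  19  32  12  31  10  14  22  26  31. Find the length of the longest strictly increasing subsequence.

6

Let dp[i] be the length of the longest such subsequence ending at index i:
i:      1  2  3  4  5  6  7  8  9 10 11 12
a[i]:  13 13  1 19 32 12 31 10 14 22 26 31
dp:     1  1  1  2  3  2  3  2  3  4  5  6
Maximum dp value is 6.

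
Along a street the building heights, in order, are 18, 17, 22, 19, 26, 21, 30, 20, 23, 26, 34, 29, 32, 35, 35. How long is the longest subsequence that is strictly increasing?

8

Track the smallest tail for each achievable length (strict):
18 → extends → [18]
17 → replaces 18 → [17]
22 → extends → [17, 22]
19 → replaces 22 → [17, 19]
26 → extends → [17, 19, 26]
21 → replaces 26 → [17, 19, 21]
30 → extends → [17, 19, 21, 30]
20 → replaces 21 → [17, 19, 20, 30]
23 → replaces 30 → [17, 19, 20, 23]
26 → extends → [17, 19, 20, 23, 26]
34 → extends → [17, 19, 20, 23, 26, 34]
29 → replaces 34 → [17, 19, 20, 23, 26, 29]
32 → extends → [17, 19, 20, 23, 26, 29, 32]
35 → extends → [17, 19, 20, 23, 26, 29, 32, 35]
35 → already a tail → [17, 19, 20, 23, 26, 29, 32, 35]
Eight tails, so the longest strictly increasing subsequence has length 8 (e.g. 18, 19, 21, 23, 26, 29, 32, 35).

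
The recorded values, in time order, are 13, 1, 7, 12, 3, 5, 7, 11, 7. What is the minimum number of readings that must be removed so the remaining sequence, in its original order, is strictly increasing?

4

Fewest deletions = n − (longest strictly increasing subsequence).
i:      1  2  3  4  5  6  7  8  9
a[i]:  13  1  7 12  3  5  7 11  7
dp:     1  1  2  3  2  3  4  5  4
max dp = 5, so deletions = 9 − 5 = 4.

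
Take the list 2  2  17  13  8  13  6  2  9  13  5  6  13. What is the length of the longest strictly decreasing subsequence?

5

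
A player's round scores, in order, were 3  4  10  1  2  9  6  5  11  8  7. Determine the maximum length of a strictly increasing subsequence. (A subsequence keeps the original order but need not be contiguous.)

4

Track the smallest tail for each achievable length (strict):
3 → extends → [3]
4 → extends → [3, 4]
10 → extends → [3, 4, 10]
1 → replaces 3 → [1, 4, 10]
2 → replaces 4 → [1, 2, 10]
9 → replaces 10 → [1, 2, 9]
6 → replaces 9 → [1, 2, 6]
5 → replaces 6 → [1, 2, 5]
11 → extends → [1, 2, 5, 11]
8 → replaces 11 → [1, 2, 5, 8]
7 → replaces 8 → [1, 2, 5, 7]
Four tails, so the longest strictly increasing subsequence has length 4 (e.g. 3, 4, 10, 11).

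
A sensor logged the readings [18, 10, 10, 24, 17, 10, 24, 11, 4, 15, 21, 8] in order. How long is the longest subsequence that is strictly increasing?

Let dp[i] be the length of the longest such subsequence ending at index i:
i:      1  2  3  4  5  6  7  8  9 10 11 12
a[i]:  18 10 10 24 17 10 24 11  4 15 21  8
dp:     1  1  1  2  2  1  3  2  1  3  4  2
Maximum dp value is 4.

4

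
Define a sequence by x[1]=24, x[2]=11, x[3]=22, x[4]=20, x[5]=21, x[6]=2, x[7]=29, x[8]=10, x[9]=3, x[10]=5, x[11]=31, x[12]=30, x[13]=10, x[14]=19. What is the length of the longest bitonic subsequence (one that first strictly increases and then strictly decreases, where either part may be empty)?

7

inc[i] = longest strictly increasing subsequence ending at i; dec[i] = longest strictly decreasing subsequence starting at i:
i:      1  2  3  4  5  6  7  8  9 10 11 12 13 14
x[i]:  24 11 22 20 21  2 29 10  3  5 31 30 10 19
inc:    1  1  2  2  3  1  4  2  2  3  5  5  4  5
dec:    5  3  4  3  3  1  3  2  1  1  3  2  1  1
Best peak at i=11 (value 31): inc=5, dec=3, length 5+3−1 = 7.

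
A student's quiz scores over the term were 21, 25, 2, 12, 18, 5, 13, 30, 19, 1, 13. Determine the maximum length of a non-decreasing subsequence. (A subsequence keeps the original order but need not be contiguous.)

4

Let dp[i] be the length of the longest such subsequence ending at index i:
i:      1  2  3  4  5  6  7  8  9 10 11
a[i]:  21 25  2 12 18  5 13 30 19  1 13
dp:     1  2  1  2  3  2  3  4  4  1  4
Maximum dp value is 4.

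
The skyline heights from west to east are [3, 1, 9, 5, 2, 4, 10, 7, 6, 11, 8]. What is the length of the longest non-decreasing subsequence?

Track the smallest tail for each achievable length (allowing ties):
3 → extends → [3]
1 → replaces 3 → [1]
9 → extends → [1, 9]
5 → replaces 9 → [1, 5]
2 → replaces 5 → [1, 2]
4 → extends → [1, 2, 4]
10 → extends → [1, 2, 4, 10]
7 → replaces 10 → [1, 2, 4, 7]
6 → replaces 7 → [1, 2, 4, 6]
11 → extends → [1, 2, 4, 6, 11]
8 → replaces 11 → [1, 2, 4, 6, 8]
Five tails, so the longest non-decreasing subsequence has length 5 (e.g. 1, 2, 4, 10, 11).

5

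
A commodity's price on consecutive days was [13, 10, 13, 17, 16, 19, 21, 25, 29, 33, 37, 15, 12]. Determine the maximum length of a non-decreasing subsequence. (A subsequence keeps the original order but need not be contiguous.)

9

Track the smallest tail for each achievable length (allowing ties):
13 → extends → [13]
10 → replaces 13 → [10]
13 → extends → [10, 13]
17 → extends → [10, 13, 17]
16 → replaces 17 → [10, 13, 16]
19 → extends → [10, 13, 16, 19]
21 → extends → [10, 13, 16, 19, 21]
25 → extends → [10, 13, 16, 19, 21, 25]
29 → extends → [10, 13, 16, 19, 21, 25, 29]
33 → extends → [10, 13, 16, 19, 21, 25, 29, 33]
37 → extends → [10, 13, 16, 19, 21, 25, 29, 33, 37]
15 → replaces 16 → [10, 13, 15, 19, 21, 25, 29, 33, 37]
12 → replaces 13 → [10, 12, 15, 19, 21, 25, 29, 33, 37]
Nine tails, so the longest non-decreasing subsequence has length 9 (e.g. 13, 13, 17, 19, 21, 25, 29, 33, 37).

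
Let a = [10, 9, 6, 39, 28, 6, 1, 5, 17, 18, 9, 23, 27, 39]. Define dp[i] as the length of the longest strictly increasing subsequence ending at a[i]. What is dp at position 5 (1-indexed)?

2

dp[i] = 1 + max{dp[j] : j<i, a[j]<a[i]} (or 1 if no such j):
i:      1  2  3  4  5  6  7  8  9 10 11 12 13 14
a[i]:  10  9  6 39 28  6  1  5 17 18  9 23 27 39
dp:     1  1  1  2  2  1  1  2  3  4  3  5  6  7
At index 5 the value is 2.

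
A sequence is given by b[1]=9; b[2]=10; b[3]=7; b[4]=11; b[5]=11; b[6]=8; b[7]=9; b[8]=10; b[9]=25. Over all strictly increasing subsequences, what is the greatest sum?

59

Let S[i] be the best sum of a strictly increasing subsequence ending at i:
i:      1  2  3  4  5  6  7  8  9
b[i]:   9 10  7 11 11  8  9 10 25
S:      9 19  7 30 30 15 24 34 59
Maximum is 59 (e.g. 7 + 8 + 9 + 10 + 25).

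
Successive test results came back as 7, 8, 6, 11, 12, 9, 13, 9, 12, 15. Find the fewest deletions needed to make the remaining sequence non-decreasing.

Fewest deletions = n − (longest non-decreasing subsequence).
Patience tails:
7 → extends → [7]
8 → extends → [7, 8]
6 → replaces 7 → [6, 8]
11 → extends → [6, 8, 11]
12 → extends → [6, 8, 11, 12]
9 → replaces 11 → [6, 8, 9, 12]
13 → extends → [6, 8, 9, 12, 13]
9 → replaces 12 → [6, 8, 9, 9, 13]
12 → replaces 13 → [6, 8, 9, 9, 12]
15 → extends → [6, 8, 9, 9, 12, 15]
Longest non-decreasing subsequence has length 6, so deletions = 10 − 6 = 4.

4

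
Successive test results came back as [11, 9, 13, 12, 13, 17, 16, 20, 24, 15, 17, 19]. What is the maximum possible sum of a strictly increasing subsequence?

Let S[i] be the best sum of a strictly increasing subsequence ending at i:
i:      1  2  3  4  5  6  7  8  9 10 11 12
a[i]:  11  9 13 12 13 17 16 20 24 15 17 19
S:     11  9 24 23 36 53 52 73 97 51 69 88
Maximum is 97 (e.g. 11 + 12 + 13 + 17 + 20 + 24).

97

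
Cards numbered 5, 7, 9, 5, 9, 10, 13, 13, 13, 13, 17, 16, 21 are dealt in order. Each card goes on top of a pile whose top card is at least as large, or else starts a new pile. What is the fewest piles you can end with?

7

Place each on the leftmost legal pile:
5 → new pile 1 (tops now [5])
7 → new pile 2 (tops now [5, 7])
9 → new pile 3 (tops now [5, 7, 9])
5 → pile 1 (tops now [5, 7, 9])
9 → pile 3 (tops now [5, 7, 9])
10 → new pile 4 (tops now [5, 7, 9, 10])
13 → new pile 5 (tops now [5, 7, 9, 10, 13])
13 → pile 5 (tops now [5, 7, 9, 10, 13])
13 → pile 5 (tops now [5, 7, 9, 10, 13])
13 → pile 5 (tops now [5, 7, 9, 10, 13])
17 → new pile 6 (tops now [5, 7, 9, 10, 13, 17])
16 → pile 6 (tops now [5, 7, 9, 10, 13, 16])
21 → new pile 7 (tops now [5, 7, 9, 10, 13, 16, 21])
Seven piles.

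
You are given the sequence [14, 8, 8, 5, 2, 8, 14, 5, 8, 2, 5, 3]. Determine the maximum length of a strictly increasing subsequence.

3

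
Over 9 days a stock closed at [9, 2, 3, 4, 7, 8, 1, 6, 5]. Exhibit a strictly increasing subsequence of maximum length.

2, 3, 4, 7, 8

Patience tails give the LIS length; then backtrack through the dp parents:
9 → extends → [9]
2 → replaces 9 → [2]
3 → extends → [2, 3]
4 → extends → [2, 3, 4]
7 → extends → [2, 3, 4, 7]
8 → extends → [2, 3, 4, 7, 8]
1 → replaces 2 → [1, 3, 4, 7, 8]
6 → replaces 7 → [1, 3, 4, 6, 8]
5 → replaces 6 → [1, 3, 4, 5, 8]
Length 5; one witness is 2, 3, 4, 7, 8.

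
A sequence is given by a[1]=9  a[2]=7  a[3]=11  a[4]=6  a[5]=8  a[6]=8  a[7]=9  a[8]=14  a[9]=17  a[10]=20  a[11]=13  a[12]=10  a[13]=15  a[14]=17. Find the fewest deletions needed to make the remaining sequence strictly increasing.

Fewest deletions = n − (longest strictly increasing subsequence).
Patience tails:
9 → extends → [9]
7 → replaces 9 → [7]
11 → extends → [7, 11]
6 → replaces 7 → [6, 11]
8 → replaces 11 → [6, 8]
8 → already a tail → [6, 8]
9 → extends → [6, 8, 9]
14 → extends → [6, 8, 9, 14]
17 → extends → [6, 8, 9, 14, 17]
20 → extends → [6, 8, 9, 14, 17, 20]
13 → replaces 14 → [6, 8, 9, 13, 17, 20]
10 → replaces 13 → [6, 8, 9, 10, 17, 20]
15 → replaces 17 → [6, 8, 9, 10, 15, 20]
17 → replaces 20 → [6, 8, 9, 10, 15, 17]
Longest strictly increasing subsequence has length 6, so deletions = 14 − 6 = 8.

8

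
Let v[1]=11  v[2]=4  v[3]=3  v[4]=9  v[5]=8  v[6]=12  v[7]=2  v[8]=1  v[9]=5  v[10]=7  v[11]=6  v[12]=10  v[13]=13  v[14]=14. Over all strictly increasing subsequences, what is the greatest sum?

53

Let S[i] be the best sum of a strictly increasing subsequence ending at i:
i:      1  2  3  4  5  6  7  8  9 10 11 12 13 14
v[i]:  11  4  3  9  8 12  2  1  5  7  6 10 13 14
S:     11  4  3 13 12 25  2  1  9 16 15 26 39 53
Maximum is 53 (e.g. 4 + 5 + 7 + 10 + 13 + 14).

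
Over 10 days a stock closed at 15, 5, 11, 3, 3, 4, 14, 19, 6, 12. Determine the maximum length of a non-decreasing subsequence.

5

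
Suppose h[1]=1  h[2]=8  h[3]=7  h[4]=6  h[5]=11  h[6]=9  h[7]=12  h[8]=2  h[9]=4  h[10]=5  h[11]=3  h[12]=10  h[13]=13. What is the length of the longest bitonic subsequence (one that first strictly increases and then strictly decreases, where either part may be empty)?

6

inc[i] = longest strictly increasing subsequence ending at i; dec[i] = longest strictly decreasing subsequence starting at i:
i:      1  2  3  4  5  6  7  8  9 10 11 12 13
h[i]:   1  8  7  6 11  9 12  2  4  5  3 10 13
inc:    1  2  2  2  3  3  4  2  3  4  3  5  6
dec:    1  5  4  3  4  3  3  1  2  2  1  1  1
Best peak at i=2 (value 8): inc=2, dec=5, length 2+5−1 = 6.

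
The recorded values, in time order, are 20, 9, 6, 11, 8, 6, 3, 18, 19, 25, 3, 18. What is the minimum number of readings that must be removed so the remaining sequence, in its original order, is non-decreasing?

Fewest deletions = n − (longest non-decreasing subsequence).
Patience tails:
20 → extends → [20]
9 → replaces 20 → [9]
6 → replaces 9 → [6]
11 → extends → [6, 11]
8 → replaces 11 → [6, 8]
6 → replaces 8 → [6, 6]
3 → replaces 6 → [3, 6]
18 → extends → [3, 6, 18]
19 → extends → [3, 6, 18, 19]
25 → extends → [3, 6, 18, 19, 25]
3 → replaces 6 → [3, 3, 18, 19, 25]
18 → replaces 19 → [3, 3, 18, 18, 25]
Longest non-decreasing subsequence has length 5, so deletions = 12 − 5 = 7.

7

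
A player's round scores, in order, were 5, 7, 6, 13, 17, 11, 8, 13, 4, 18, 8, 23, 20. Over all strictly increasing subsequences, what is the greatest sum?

Let S[i] be the best sum of a strictly increasing subsequence ending at i:
i:      1  2  3  4  5  6  7  8  9 10 11 12 13
a[i]:   5  7  6 13 17 11  8 13  4 18  8 23 20
S:      5 12 11 25 42 23 20 36  4 60 20 83 80
Maximum is 83 (e.g. 5 + 7 + 13 + 17 + 18 + 23).

83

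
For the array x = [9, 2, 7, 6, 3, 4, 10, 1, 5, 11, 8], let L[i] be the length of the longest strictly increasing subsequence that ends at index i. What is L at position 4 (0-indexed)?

dp[i] = 1 + max{dp[j] : j<i, x[j]<x[i]} (or 1 if no such j):
i:      0  1  2  3  4  5  6  7  8  9 10
x[i]:   9  2  7  6  3  4 10  1  5 11  8
dp:     1  1  2  2  2  3  4  1  4  5  5
At index 4 the value is 2.

2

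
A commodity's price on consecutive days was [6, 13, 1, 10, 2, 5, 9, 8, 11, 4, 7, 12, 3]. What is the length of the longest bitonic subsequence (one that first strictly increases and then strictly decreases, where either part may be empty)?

7

inc[i] = longest strictly increasing subsequence ending at i; dec[i] = longest strictly decreasing subsequence starting at i:
i:      1  2  3  4  5  6  7  8  9 10 11 12 13
a[i]:   6 13  1 10  2  5  9  8 11  4  7 12  3
inc:    1  2  1  2  2  3  4  4  5  3  4  6  3
dec:    4  6  1  5  1  3  4  3  3  2  2  2  1
Best peak at i=2 (value 13): inc=2, dec=6, length 2+6−1 = 7.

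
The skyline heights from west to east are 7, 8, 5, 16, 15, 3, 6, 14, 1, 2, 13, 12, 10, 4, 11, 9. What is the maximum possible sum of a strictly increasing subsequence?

Let S[i] be the best sum of a strictly increasing subsequence ending at i:
i:      1  2  3  4  5  6  7  8  9 10 11 12 13 14 15 16
a[i]:   7  8  5 16 15  3  6 14  1  2 13 12 10  4 11  9
S:      7 15  5 31 30  3 11 29  1  3 28 27 25  7 36 24
Maximum is 36 (e.g. 7 + 8 + 10 + 11).

36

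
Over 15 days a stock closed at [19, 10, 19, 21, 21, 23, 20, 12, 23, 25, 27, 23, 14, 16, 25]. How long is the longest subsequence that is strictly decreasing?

3

Negate each value so 'decreasing' becomes 'increasing', then run patience tails on the negated sequence:
-19 → extends → [-19]
-10 → extends → [-19, -10]
-19 → already a tail → [-19, -10]
-21 → replaces -19 → [-21, -10]
-21 → already a tail → [-21, -10]
-23 → replaces -21 → [-23, -10]
-20 → replaces -10 → [-23, -20]
-12 → extends → [-23, -20, -12]
-23 → already a tail → [-23, -20, -12]
-25 → replaces -23 → [-25, -20, -12]
-27 → replaces -25 → [-27, -20, -12]
-23 → replaces -20 → [-27, -23, -12]
-14 → replaces -12 → [-27, -23, -14]
-16 → replaces -14 → [-27, -23, -16]
-25 → replaces -23 → [-27, -25, -16]
Three tails, so the longest strictly decreasing subsequence of the original has length 3.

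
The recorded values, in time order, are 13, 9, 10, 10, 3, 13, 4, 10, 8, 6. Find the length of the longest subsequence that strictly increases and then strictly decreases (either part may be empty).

inc[i] = longest strictly increasing subsequence ending at i; dec[i] = longest strictly decreasing subsequence starting at i:
i:      1  2  3  4  5  6  7  8  9 10
a[i]:  13  9 10 10  3 13  4 10  8  6
inc:    1  1  2  2  1  3  2  3  3  3
dec:    4  3  3  3  1  4  1  3  2  1
Best peak at i=6 (value 13): inc=3, dec=4, length 3+4−1 = 6.

6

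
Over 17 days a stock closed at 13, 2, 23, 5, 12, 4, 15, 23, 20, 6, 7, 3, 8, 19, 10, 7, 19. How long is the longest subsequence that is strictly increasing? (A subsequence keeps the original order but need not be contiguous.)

Track the smallest tail for each achievable length (strict):
13 → extends → [13]
2 → replaces 13 → [2]
23 → extends → [2, 23]
5 → replaces 23 → [2, 5]
12 → extends → [2, 5, 12]
4 → replaces 5 → [2, 4, 12]
15 → extends → [2, 4, 12, 15]
23 → extends → [2, 4, 12, 15, 23]
20 → replaces 23 → [2, 4, 12, 15, 20]
6 → replaces 12 → [2, 4, 6, 15, 20]
7 → replaces 15 → [2, 4, 6, 7, 20]
3 → replaces 4 → [2, 3, 6, 7, 20]
8 → replaces 20 → [2, 3, 6, 7, 8]
19 → extends → [2, 3, 6, 7, 8, 19]
10 → replaces 19 → [2, 3, 6, 7, 8, 10]
7 → already a tail → [2, 3, 6, 7, 8, 10]
19 → extends → [2, 3, 6, 7, 8, 10, 19]
Seven tails, so the longest strictly increasing subsequence has length 7 (e.g. 2, 5, 6, 7, 8, 10, 19).

7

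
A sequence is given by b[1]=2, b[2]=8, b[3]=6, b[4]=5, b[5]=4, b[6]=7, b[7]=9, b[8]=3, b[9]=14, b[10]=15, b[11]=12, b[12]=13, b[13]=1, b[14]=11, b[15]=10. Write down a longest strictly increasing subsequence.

Patience tails give the LIS length; then backtrack through the dp parents:
2 → extends → [2]
8 → extends → [2, 8]
6 → replaces 8 → [2, 6]
5 → replaces 6 → [2, 5]
4 → replaces 5 → [2, 4]
7 → extends → [2, 4, 7]
9 → extends → [2, 4, 7, 9]
3 → replaces 4 → [2, 3, 7, 9]
14 → extends → [2, 3, 7, 9, 14]
15 → extends → [2, 3, 7, 9, 14, 15]
12 → replaces 14 → [2, 3, 7, 9, 12, 15]
13 → replaces 15 → [2, 3, 7, 9, 12, 13]
1 → replaces 2 → [1, 3, 7, 9, 12, 13]
11 → replaces 12 → [1, 3, 7, 9, 11, 13]
10 → replaces 11 → [1, 3, 7, 9, 10, 13]
Length 6; one witness is 2, 6, 7, 9, 14, 15.

2, 6, 7, 9, 14, 15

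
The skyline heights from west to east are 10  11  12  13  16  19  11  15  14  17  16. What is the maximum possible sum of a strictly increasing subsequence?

81

Let S[i] be the best sum of a strictly increasing subsequence ending at i:
i:      1  2  3  4  5  6  7  8  9 10 11
a[i]:  10 11 12 13 16 19 11 15 14 17 16
S:     10 21 33 46 62 81 21 61 60 79 77
Maximum is 81 (e.g. 10 + 11 + 12 + 13 + 16 + 19).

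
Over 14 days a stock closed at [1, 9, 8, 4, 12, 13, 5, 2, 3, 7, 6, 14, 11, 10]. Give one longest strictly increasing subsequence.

1, 9, 12, 13, 14

Patience tails give the LIS length; then backtrack through the dp parents:
1 → extends → [1]
9 → extends → [1, 9]
8 → replaces 9 → [1, 8]
4 → replaces 8 → [1, 4]
12 → extends → [1, 4, 12]
13 → extends → [1, 4, 12, 13]
5 → replaces 12 → [1, 4, 5, 13]
2 → replaces 4 → [1, 2, 5, 13]
3 → replaces 5 → [1, 2, 3, 13]
7 → replaces 13 → [1, 2, 3, 7]
6 → replaces 7 → [1, 2, 3, 6]
14 → extends → [1, 2, 3, 6, 14]
11 → replaces 14 → [1, 2, 3, 6, 11]
10 → replaces 11 → [1, 2, 3, 6, 10]
Length 5; one witness is 1, 9, 12, 13, 14.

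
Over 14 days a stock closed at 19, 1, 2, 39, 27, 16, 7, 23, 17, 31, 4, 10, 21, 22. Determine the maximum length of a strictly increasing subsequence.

Track the smallest tail for each achievable length (strict):
19 → extends → [19]
1 → replaces 19 → [1]
2 → extends → [1, 2]
39 → extends → [1, 2, 39]
27 → replaces 39 → [1, 2, 27]
16 → replaces 27 → [1, 2, 16]
7 → replaces 16 → [1, 2, 7]
23 → extends → [1, 2, 7, 23]
17 → replaces 23 → [1, 2, 7, 17]
31 → extends → [1, 2, 7, 17, 31]
4 → replaces 7 → [1, 2, 4, 17, 31]
10 → replaces 17 → [1, 2, 4, 10, 31]
21 → replaces 31 → [1, 2, 4, 10, 21]
22 → extends → [1, 2, 4, 10, 21, 22]
Six tails, so the longest strictly increasing subsequence has length 6 (e.g. 1, 2, 16, 17, 21, 22).

6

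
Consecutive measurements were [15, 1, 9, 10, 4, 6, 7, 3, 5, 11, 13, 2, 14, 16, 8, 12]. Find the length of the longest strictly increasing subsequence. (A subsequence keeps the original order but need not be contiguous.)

Track the smallest tail for each achievable length (strict):
15 → extends → [15]
1 → replaces 15 → [1]
9 → extends → [1, 9]
10 → extends → [1, 9, 10]
4 → replaces 9 → [1, 4, 10]
6 → replaces 10 → [1, 4, 6]
7 → extends → [1, 4, 6, 7]
3 → replaces 4 → [1, 3, 6, 7]
5 → replaces 6 → [1, 3, 5, 7]
11 → extends → [1, 3, 5, 7, 11]
13 → extends → [1, 3, 5, 7, 11, 13]
2 → replaces 3 → [1, 2, 5, 7, 11, 13]
14 → extends → [1, 2, 5, 7, 11, 13, 14]
16 → extends → [1, 2, 5, 7, 11, 13, 14, 16]
8 → replaces 11 → [1, 2, 5, 7, 8, 13, 14, 16]
12 → replaces 13 → [1, 2, 5, 7, 8, 12, 14, 16]
Eight tails, so the longest strictly increasing subsequence has length 8 (e.g. 1, 4, 6, 7, 11, 13, 14, 16).

8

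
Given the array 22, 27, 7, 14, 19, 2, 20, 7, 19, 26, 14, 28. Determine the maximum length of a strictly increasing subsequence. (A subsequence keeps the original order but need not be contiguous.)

6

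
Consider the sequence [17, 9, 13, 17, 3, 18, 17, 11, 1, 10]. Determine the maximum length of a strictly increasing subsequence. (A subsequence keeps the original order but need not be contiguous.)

4

Let dp[i] be the length of the longest such subsequence ending at index i:
i:      1  2  3  4  5  6  7  8  9 10
a[i]:  17  9 13 17  3 18 17 11  1 10
dp:     1  1  2  3  1  4  3  2  1  2
Maximum dp value is 4.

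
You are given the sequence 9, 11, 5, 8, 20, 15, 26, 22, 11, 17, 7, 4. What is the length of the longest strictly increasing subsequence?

4

Track the smallest tail for each achievable length (strict):
9 → extends → [9]
11 → extends → [9, 11]
5 → replaces 9 → [5, 11]
8 → replaces 11 → [5, 8]
20 → extends → [5, 8, 20]
15 → replaces 20 → [5, 8, 15]
26 → extends → [5, 8, 15, 26]
22 → replaces 26 → [5, 8, 15, 22]
11 → replaces 15 → [5, 8, 11, 22]
17 → replaces 22 → [5, 8, 11, 17]
7 → replaces 8 → [5, 7, 11, 17]
4 → replaces 5 → [4, 7, 11, 17]
Four tails, so the longest strictly increasing subsequence has length 4 (e.g. 9, 11, 20, 26).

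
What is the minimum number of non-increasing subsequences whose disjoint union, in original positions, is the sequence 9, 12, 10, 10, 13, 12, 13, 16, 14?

5

The minimum number of non-increasing subsequences covering a sequence equals the length of its longest strictly increasing subsequence.
LIS length is 5 (e.g. 9, 10, 12, 13, 16), so 5 piles are needed.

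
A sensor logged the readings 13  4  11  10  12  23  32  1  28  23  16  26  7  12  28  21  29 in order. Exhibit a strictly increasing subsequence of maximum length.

4, 11, 12, 23, 26, 28, 29

Patience tails give the LIS length; then backtrack through the dp parents:
13 → extends → [13]
4 → replaces 13 → [4]
11 → extends → [4, 11]
10 → replaces 11 → [4, 10]
12 → extends → [4, 10, 12]
23 → extends → [4, 10, 12, 23]
32 → extends → [4, 10, 12, 23, 32]
1 → replaces 4 → [1, 10, 12, 23, 32]
28 → replaces 32 → [1, 10, 12, 23, 28]
23 → already a tail → [1, 10, 12, 23, 28]
16 → replaces 23 → [1, 10, 12, 16, 28]
26 → replaces 28 → [1, 10, 12, 16, 26]
7 → replaces 10 → [1, 7, 12, 16, 26]
12 → already a tail → [1, 7, 12, 16, 26]
28 → extends → [1, 7, 12, 16, 26, 28]
21 → replaces 26 → [1, 7, 12, 16, 21, 28]
29 → extends → [1, 7, 12, 16, 21, 28, 29]
Length 7; one witness is 4, 11, 12, 23, 26, 28, 29.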